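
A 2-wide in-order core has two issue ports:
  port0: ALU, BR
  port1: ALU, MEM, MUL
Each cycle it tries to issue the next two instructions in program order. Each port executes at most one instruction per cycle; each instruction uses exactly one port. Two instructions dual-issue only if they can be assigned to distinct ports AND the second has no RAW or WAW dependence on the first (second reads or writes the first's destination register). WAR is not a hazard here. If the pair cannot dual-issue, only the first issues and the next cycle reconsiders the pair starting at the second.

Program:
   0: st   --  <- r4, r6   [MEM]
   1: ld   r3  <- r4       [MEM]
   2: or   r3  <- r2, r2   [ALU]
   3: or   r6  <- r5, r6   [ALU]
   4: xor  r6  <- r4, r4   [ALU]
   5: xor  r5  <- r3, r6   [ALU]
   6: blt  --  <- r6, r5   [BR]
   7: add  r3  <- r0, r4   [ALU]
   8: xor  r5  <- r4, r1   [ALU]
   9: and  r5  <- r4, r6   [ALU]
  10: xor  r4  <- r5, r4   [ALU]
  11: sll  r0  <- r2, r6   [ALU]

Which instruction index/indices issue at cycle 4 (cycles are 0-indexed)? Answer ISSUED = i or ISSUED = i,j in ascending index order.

  cy0 -> i0 (st.MEM) no-port MEM/MEM
  cy1 -> i1 (ld.MEM) WAW r3
  cy2 -> i2+i3 (or.ALU;or.ALU) pair
  cy3 -> i4 (xor.ALU) RAW r6
  cy4 -> i5 (xor.ALU) RAW r5
  cy5 -> i6+i7 (blt.BR;add.ALU) pair
  cy6 -> i8 (xor.ALU) WAW r5
  cy7 -> i9 (and.ALU) RAW r5
  cy8 -> i10+i11 (xor.ALU;sll.ALU) pair

ISSUED = 5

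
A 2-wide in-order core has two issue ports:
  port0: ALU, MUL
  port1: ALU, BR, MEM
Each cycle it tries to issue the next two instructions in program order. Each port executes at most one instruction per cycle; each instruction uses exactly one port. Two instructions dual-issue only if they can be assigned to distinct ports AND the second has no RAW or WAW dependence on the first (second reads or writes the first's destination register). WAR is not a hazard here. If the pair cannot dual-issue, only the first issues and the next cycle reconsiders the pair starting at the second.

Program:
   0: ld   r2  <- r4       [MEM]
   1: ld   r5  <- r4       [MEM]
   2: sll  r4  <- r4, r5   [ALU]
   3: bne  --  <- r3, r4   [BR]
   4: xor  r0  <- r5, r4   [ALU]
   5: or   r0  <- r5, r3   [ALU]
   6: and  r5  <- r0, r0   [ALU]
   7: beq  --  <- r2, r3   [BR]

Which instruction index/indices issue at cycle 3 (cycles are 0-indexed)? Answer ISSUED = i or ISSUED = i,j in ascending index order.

ISSUED = 3,4

t=0 i0:ld ; no-port MEM/MEM
t=1 i1:ld ; RAW r5
t=2 i2:sll ; RAW r4
t=3 i3&i4:bne/xor ; 2-wide
t=4 i5:or ; RAW r0
t=5 i6&i7:and/beq ; 2-wide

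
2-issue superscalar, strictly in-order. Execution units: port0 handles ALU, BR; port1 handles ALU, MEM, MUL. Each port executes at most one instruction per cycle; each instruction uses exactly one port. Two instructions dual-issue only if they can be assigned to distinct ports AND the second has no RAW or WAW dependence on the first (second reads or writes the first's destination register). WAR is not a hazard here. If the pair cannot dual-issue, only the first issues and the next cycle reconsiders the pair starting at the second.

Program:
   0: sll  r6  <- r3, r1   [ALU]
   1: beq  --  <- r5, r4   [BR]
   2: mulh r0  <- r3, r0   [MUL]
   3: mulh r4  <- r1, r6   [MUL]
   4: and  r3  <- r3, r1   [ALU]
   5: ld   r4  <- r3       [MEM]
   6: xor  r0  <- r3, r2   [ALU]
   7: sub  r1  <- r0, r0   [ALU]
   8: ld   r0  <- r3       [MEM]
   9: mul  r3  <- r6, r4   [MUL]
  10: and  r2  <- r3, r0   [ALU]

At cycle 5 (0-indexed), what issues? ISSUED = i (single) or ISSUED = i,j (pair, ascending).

t=0 i0,i1:sll.ALU+beq.BR ; 2-wide
t=1 i2:mulh.MUL ; no-port MUL/MUL
t=2 i3,i4:mulh.MUL+and.ALU ; 2-wide
t=3 i5,i6:ld.MEM+xor.ALU ; 2-wide
t=4 i7,i8:sub.ALU+ld.MEM ; 2-wide
t=5 i9:mul.MUL ; RAW r3
t=6 i10:and.ALU ; tail

ISSUED = 9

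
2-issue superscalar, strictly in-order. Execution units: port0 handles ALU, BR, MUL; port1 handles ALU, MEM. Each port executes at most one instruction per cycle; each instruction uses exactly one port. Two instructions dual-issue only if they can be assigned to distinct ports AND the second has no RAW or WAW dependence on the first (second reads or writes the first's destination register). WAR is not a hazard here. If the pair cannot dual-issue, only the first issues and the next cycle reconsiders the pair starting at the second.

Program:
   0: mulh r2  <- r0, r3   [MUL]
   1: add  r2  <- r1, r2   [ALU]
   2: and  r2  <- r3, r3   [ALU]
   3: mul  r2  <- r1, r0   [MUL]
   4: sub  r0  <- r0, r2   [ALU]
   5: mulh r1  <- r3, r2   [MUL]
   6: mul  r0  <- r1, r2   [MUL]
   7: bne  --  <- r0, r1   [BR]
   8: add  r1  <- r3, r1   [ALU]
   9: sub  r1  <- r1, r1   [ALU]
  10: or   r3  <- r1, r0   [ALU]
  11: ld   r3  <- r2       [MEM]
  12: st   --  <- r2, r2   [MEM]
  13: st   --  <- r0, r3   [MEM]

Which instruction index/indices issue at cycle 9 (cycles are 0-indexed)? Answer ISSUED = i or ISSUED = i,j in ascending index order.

ISSUED = 11

t=0 i0:mulh.MUL ; RAW+WAW r2
t=1 i1:add.ALU ; WAW r2
t=2 i2:and.ALU ; WAW r2
t=3 i3:mul.MUL ; RAW r2
t=4 i4&i5:sub.ALU mulh.MUL ; pair
t=5 i6:mul.MUL ; no-port MUL/BR
t=6 i7&i8:bne.BR add.ALU ; pair
t=7 i9:sub.ALU ; RAW r1
t=8 i10:or.ALU ; WAW r3
t=9 i11:ld.MEM ; no-port MEM/MEM
t=10 i12:st.MEM ; no-port MEM/MEM
t=11 i13:st.MEM ; tail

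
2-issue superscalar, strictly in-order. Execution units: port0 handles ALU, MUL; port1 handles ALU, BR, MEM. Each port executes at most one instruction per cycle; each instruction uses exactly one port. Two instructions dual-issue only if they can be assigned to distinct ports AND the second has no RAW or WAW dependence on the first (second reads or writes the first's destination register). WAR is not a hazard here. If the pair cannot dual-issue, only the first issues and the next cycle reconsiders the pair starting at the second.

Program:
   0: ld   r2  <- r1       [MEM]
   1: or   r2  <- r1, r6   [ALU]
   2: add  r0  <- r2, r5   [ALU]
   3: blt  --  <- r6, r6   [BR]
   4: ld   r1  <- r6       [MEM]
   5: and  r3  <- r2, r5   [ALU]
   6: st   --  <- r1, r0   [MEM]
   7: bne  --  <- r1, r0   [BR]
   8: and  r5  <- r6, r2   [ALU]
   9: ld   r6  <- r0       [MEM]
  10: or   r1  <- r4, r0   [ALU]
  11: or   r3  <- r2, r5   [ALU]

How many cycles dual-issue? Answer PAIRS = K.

#0 head=0: ld i0 WAW r2
#1 head=1: or i1 RAW r2
#2 head=2: add blt i2/i3 pair
#3 head=4: ld and i4/i5 pair
#4 head=6: st i6 no-port MEM/BR
#5 head=7: bne and i7/i8 pair
#6 head=9: ld or i9/i10 pair
#7 head=11: or i11 tail

PAIRS = 4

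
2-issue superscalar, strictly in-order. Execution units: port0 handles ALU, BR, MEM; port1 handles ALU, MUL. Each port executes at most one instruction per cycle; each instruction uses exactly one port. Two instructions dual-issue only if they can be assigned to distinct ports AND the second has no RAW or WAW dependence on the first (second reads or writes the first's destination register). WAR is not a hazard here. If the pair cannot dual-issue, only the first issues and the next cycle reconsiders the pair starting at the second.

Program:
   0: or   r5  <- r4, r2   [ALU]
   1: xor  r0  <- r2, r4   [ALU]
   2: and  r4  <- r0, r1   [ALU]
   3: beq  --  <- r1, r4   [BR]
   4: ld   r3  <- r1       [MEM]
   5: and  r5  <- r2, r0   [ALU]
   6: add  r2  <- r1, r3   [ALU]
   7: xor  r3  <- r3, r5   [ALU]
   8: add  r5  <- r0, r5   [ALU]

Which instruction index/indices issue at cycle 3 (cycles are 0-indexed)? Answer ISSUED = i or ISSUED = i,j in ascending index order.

ISSUED = 4,5

c0: i0&i1 or;xor  2-wide
c1: i2 and  RAW r4
c2: i3 beq  no-port BR/MEM
c3: i4&i5 ld;and  2-wide
c4: i6&i7 add;xor  2-wide
c5: i8 add  tail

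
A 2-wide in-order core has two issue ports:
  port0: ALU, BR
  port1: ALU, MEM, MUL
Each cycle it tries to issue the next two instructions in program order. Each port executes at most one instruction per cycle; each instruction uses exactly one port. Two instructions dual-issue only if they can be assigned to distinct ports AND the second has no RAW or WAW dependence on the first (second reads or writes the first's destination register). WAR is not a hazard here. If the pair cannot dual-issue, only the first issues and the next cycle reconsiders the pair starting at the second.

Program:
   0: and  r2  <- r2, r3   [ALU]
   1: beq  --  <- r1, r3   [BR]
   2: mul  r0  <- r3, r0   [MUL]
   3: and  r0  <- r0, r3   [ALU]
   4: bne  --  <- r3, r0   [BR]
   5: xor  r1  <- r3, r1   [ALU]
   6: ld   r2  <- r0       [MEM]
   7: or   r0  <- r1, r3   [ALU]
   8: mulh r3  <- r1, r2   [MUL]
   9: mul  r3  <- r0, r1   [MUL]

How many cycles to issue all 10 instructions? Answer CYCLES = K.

CYCLES = 7

t=0 i0&i1:and.ALU/beq.BR ; dual
t=1 i2:mul.MUL ; RAW+WAW r0
t=2 i3:and.ALU ; RAW r0
t=3 i4&i5:bne.BR/xor.ALU ; dual
t=4 i6&i7:ld.MEM/or.ALU ; dual
t=5 i8:mulh.MUL ; no-port MUL/MUL
t=6 i9:mul.MUL ; tail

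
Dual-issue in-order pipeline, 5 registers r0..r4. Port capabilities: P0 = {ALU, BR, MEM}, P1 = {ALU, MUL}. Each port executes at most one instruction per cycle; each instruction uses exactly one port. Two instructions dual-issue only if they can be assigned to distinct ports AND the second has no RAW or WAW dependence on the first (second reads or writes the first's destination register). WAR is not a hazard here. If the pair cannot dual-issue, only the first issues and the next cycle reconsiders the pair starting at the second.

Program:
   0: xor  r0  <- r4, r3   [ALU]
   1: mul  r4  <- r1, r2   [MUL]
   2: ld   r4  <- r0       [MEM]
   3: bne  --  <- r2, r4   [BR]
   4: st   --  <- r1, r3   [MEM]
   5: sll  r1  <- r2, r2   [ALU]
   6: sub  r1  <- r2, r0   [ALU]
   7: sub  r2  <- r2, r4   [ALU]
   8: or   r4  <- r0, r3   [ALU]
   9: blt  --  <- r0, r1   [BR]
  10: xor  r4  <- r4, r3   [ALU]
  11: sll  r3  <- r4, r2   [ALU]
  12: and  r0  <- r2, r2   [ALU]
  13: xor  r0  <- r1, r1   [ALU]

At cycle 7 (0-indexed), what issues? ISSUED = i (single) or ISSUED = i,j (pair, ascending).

ISSUED = 11,12

#0 head=0: xor.ALU;mul.MUL i0,i1 2-wide
#1 head=2: ld.MEM i2 no-port MEM/BR
#2 head=3: bne.BR i3 no-port BR/MEM
#3 head=4: st.MEM;sll.ALU i4,i5 2-wide
#4 head=6: sub.ALU;sub.ALU i6,i7 2-wide
#5 head=8: or.ALU;blt.BR i8,i9 2-wide
#6 head=10: xor.ALU i10 RAW r4
#7 head=11: sll.ALU;and.ALU i11,i12 2-wide
#8 head=13: xor.ALU i13 tail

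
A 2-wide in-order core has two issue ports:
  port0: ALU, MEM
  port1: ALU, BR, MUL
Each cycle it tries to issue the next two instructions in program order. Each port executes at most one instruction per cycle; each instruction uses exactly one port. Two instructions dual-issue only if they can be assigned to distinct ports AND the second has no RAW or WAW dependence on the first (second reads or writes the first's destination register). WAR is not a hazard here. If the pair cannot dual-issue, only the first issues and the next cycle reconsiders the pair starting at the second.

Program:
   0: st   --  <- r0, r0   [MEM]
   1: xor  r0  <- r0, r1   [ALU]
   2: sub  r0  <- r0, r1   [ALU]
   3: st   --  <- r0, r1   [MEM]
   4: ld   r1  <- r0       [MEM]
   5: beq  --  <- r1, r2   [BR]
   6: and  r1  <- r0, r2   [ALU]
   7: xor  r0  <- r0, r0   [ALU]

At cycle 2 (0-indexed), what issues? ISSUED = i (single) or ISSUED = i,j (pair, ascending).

[0] i0/i1  st.MEM+xor.ALU  -- dual
[1] i2  sub.ALU  -- RAW r0
[2] i3  st.MEM  -- no-port MEM/MEM
[3] i4  ld.MEM  -- RAW r1
[4] i5/i6  beq.BR+and.ALU  -- dual
[5] i7  xor.ALU  -- tail

ISSUED = 3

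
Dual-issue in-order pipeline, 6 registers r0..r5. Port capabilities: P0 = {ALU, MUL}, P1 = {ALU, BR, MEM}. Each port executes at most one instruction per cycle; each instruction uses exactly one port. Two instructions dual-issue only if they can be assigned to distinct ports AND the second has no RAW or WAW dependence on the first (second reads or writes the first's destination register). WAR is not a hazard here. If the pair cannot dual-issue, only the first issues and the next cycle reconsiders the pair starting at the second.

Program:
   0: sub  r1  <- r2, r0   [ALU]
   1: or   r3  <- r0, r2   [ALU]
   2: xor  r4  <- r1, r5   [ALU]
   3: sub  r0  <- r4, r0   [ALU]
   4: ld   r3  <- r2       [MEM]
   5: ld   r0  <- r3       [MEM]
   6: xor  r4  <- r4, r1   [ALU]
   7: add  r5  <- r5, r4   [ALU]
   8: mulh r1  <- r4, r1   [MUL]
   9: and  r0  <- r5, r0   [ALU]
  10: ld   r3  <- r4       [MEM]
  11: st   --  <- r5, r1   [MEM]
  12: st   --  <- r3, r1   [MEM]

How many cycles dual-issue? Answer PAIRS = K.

PAIRS = 5

  cy0 -> i0,i1 (sub.ALU/or.ALU) dual
  cy1 -> i2 (xor.ALU) RAW r4
  cy2 -> i3,i4 (sub.ALU/ld.MEM) dual
  cy3 -> i5,i6 (ld.MEM/xor.ALU) dual
  cy4 -> i7,i8 (add.ALU/mulh.MUL) dual
  cy5 -> i9,i10 (and.ALU/ld.MEM) dual
  cy6 -> i11 (st.MEM) no-port MEM/MEM
  cy7 -> i12 (st.MEM) tail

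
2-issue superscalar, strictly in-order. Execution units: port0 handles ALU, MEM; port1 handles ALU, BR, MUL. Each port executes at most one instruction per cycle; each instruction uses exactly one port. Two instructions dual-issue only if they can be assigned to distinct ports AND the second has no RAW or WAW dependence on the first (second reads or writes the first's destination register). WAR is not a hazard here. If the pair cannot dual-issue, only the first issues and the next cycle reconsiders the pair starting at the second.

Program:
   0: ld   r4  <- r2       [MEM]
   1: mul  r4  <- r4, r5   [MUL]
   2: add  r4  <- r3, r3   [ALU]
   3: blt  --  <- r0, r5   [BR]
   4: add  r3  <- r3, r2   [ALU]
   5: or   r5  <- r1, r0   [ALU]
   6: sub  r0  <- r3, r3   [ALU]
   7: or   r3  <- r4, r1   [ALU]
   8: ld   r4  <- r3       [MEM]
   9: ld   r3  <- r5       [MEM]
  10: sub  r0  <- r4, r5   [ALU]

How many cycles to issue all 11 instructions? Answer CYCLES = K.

CYCLES = 7

#0 head=0: ld.MEM i0 RAW+WAW r4
#1 head=1: mul.MUL i1 WAW r4
#2 head=2: add.ALU+blt.BR i2/i3 2-wide
#3 head=4: add.ALU+or.ALU i4/i5 2-wide
#4 head=6: sub.ALU+or.ALU i6/i7 2-wide
#5 head=8: ld.MEM i8 no-port MEM/MEM
#6 head=9: ld.MEM+sub.ALU i9/i10 2-wide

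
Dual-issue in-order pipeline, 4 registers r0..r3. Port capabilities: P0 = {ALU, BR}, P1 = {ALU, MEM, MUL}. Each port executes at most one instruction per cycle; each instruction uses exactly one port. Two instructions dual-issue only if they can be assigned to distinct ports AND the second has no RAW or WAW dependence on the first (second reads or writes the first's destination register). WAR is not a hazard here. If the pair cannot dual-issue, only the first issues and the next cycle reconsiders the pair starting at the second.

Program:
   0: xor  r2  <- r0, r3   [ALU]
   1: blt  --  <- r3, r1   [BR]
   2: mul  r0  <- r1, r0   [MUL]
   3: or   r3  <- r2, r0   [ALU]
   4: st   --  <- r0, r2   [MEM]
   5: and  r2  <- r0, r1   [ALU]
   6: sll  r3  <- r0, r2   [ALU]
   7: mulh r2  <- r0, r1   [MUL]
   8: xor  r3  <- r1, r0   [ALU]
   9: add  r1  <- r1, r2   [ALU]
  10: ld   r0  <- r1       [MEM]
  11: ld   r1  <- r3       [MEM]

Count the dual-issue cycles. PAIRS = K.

PAIRS = 4

#0 head=0: xor;blt i0&i1 2-wide
#1 head=2: mul i2 RAW r0
#2 head=3: or;st i3&i4 2-wide
#3 head=5: and i5 RAW r2
#4 head=6: sll;mulh i6&i7 2-wide
#5 head=8: xor;add i8&i9 2-wide
#6 head=10: ld i10 no-port MEM/MEM
#7 head=11: ld i11 tail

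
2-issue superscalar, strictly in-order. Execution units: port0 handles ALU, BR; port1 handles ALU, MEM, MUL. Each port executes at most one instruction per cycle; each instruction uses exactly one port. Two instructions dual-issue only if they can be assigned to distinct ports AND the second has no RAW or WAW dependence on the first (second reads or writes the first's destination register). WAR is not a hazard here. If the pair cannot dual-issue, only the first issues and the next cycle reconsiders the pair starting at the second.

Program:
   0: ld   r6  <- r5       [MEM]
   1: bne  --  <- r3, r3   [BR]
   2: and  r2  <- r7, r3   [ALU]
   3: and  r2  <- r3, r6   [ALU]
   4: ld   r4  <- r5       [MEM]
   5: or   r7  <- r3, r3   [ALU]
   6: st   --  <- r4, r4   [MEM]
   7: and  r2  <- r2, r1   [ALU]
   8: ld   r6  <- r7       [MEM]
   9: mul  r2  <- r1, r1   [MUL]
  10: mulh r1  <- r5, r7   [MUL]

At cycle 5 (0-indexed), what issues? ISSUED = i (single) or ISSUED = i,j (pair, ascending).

ISSUED = 9

[0] i0&i1  ld/bne  -- pair
[1] i2  and  -- WAW r2
[2] i3&i4  and/ld  -- pair
[3] i5&i6  or/st  -- pair
[4] i7&i8  and/ld  -- pair
[5] i9  mul  -- no-port MUL/MUL
[6] i10  mulh  -- tail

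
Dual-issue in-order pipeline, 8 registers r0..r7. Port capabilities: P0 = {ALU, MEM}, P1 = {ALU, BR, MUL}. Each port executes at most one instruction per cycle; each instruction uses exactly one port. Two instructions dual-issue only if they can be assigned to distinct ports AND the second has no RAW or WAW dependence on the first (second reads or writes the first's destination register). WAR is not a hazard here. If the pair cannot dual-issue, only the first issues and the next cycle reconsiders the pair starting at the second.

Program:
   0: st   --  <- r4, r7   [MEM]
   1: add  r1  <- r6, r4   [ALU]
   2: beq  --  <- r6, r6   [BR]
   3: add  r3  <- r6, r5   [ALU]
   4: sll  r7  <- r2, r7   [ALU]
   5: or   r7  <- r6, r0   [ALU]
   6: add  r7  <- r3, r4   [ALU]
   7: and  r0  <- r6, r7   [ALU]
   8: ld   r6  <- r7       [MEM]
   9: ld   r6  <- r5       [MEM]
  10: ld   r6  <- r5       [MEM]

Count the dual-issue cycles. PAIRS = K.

PAIRS = 3

#0 head=0: st;add i0+i1 dual
#1 head=2: beq;add i2+i3 dual
#2 head=4: sll i4 WAW r7
#3 head=5: or i5 WAW r7
#4 head=6: add i6 RAW r7
#5 head=7: and;ld i7+i8 dual
#6 head=9: ld i9 no-port MEM/MEM
#7 head=10: ld i10 tail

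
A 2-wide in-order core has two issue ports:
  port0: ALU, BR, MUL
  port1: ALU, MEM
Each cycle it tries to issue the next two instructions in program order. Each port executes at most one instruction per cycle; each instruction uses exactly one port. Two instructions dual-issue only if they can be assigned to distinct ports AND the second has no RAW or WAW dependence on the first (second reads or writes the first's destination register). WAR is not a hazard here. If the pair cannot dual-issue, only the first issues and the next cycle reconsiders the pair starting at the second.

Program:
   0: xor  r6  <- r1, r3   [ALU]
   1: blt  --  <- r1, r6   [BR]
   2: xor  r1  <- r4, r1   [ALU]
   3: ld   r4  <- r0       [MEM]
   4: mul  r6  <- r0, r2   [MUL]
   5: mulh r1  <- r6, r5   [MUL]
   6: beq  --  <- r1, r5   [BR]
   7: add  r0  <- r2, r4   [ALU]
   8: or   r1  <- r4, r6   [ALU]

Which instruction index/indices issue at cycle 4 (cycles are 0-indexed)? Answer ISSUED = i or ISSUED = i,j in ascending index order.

#0 head=0: xor.ALU i0 RAW r6
#1 head=1: blt.BR/xor.ALU i1,i2 2-wide
#2 head=3: ld.MEM/mul.MUL i3,i4 2-wide
#3 head=5: mulh.MUL i5 no-port MUL/BR
#4 head=6: beq.BR/add.ALU i6,i7 2-wide
#5 head=8: or.ALU i8 tail

ISSUED = 6,7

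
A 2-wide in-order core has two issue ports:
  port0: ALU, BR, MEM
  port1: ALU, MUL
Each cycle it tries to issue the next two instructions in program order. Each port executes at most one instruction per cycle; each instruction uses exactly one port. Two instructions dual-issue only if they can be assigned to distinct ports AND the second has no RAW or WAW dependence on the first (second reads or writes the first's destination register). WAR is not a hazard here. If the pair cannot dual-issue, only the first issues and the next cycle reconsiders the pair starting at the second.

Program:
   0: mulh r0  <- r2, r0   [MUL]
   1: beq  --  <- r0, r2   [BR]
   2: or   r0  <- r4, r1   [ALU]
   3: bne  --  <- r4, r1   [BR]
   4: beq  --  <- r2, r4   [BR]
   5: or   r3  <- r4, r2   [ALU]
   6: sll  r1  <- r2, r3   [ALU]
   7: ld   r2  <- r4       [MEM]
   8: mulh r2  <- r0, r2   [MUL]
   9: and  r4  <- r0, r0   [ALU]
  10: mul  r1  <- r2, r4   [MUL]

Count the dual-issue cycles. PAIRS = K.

PAIRS = 4

  cy0 -> i0 (mulh) RAW r0
  cy1 -> i1,i2 (beq+or) pair
  cy2 -> i3 (bne) no-port BR/BR
  cy3 -> i4,i5 (beq+or) pair
  cy4 -> i6,i7 (sll+ld) pair
  cy5 -> i8,i9 (mulh+and) pair
  cy6 -> i10 (mul) tail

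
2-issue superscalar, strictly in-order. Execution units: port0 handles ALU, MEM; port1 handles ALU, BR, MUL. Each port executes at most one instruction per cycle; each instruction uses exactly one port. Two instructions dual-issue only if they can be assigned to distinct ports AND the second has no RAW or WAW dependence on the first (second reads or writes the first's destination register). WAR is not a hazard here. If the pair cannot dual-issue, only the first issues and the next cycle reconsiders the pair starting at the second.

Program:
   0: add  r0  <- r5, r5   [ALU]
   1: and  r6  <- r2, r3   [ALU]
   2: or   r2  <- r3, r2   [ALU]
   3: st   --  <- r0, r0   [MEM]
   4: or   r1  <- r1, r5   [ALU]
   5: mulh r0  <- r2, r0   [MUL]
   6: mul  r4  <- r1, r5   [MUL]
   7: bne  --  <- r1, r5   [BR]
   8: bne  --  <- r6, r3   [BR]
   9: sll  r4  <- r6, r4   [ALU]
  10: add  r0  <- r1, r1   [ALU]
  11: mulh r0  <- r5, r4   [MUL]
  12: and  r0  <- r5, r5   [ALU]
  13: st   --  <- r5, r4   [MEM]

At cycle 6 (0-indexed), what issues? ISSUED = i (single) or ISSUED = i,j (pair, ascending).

  cy0 -> i0/i1 (add and) 2-wide
  cy1 -> i2/i3 (or st) 2-wide
  cy2 -> i4/i5 (or mulh) 2-wide
  cy3 -> i6 (mul) no-port MUL/BR
  cy4 -> i7 (bne) no-port BR/BR
  cy5 -> i8/i9 (bne sll) 2-wide
  cy6 -> i10 (add) WAW r0
  cy7 -> i11 (mulh) WAW r0
  cy8 -> i12/i13 (and st) 2-wide

ISSUED = 10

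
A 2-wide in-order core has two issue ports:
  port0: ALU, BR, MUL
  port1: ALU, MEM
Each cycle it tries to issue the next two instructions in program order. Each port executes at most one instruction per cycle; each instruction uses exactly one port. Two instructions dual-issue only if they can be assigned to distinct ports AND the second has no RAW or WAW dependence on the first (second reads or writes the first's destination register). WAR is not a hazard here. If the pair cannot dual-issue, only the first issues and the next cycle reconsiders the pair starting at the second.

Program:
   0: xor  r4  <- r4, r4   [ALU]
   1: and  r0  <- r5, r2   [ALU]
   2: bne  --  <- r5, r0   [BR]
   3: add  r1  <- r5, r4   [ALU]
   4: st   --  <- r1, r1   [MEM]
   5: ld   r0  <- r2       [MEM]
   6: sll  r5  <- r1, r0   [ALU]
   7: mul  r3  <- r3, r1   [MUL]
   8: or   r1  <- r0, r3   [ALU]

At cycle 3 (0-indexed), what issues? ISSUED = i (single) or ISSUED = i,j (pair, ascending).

ISSUED = 5

0. xor;and @i0,i1  | pair
1. bne;add @i2,i3  | pair
2. st @i4  | no-port MEM/MEM
3. ld @i5  | RAW r0
4. sll;mul @i6,i7  | pair
5. or @i8  | tail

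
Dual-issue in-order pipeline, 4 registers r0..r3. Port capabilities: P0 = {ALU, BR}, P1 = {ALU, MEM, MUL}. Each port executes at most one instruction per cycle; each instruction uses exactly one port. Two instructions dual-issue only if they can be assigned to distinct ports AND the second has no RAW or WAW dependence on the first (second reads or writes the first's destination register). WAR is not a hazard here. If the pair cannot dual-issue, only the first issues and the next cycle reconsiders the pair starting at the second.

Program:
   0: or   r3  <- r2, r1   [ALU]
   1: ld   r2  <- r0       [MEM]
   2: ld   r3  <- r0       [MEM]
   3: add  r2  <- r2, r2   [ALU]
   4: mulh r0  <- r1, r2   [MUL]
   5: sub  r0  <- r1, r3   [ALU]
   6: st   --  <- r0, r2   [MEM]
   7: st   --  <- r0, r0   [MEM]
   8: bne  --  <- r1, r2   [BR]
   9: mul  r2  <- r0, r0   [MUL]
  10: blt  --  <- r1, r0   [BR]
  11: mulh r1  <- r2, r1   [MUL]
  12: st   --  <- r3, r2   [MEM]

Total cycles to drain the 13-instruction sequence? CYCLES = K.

c0: i0+i1 or.ALU/ld.MEM  dual
c1: i2+i3 ld.MEM/add.ALU  dual
c2: i4 mulh.MUL  WAW r0
c3: i5 sub.ALU  RAW r0
c4: i6 st.MEM  no-port MEM/MEM
c5: i7+i8 st.MEM/bne.BR  dual
c6: i9+i10 mul.MUL/blt.BR  dual
c7: i11 mulh.MUL  no-port MUL/MEM
c8: i12 st.MEM  tail

CYCLES = 9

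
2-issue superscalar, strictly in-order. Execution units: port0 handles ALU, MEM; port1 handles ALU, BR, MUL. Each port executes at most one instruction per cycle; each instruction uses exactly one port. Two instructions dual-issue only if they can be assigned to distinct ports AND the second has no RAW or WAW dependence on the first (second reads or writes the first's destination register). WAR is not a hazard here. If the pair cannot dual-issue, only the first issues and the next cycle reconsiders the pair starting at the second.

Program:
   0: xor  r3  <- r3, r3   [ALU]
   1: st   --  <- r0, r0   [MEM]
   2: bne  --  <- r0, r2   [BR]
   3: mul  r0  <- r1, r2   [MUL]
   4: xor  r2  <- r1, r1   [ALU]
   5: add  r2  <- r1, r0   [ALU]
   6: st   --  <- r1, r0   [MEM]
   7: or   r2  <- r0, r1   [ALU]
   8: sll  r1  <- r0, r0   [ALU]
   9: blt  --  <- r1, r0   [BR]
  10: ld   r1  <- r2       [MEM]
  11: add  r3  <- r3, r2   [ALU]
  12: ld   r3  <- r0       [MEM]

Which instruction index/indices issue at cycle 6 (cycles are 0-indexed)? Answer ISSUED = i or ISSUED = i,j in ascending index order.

ISSUED = 11

  cy0 -> i0&i1 (xor;st) pair
  cy1 -> i2 (bne) no-port BR/MUL
  cy2 -> i3&i4 (mul;xor) pair
  cy3 -> i5&i6 (add;st) pair
  cy4 -> i7&i8 (or;sll) pair
  cy5 -> i9&i10 (blt;ld) pair
  cy6 -> i11 (add) WAW r3
  cy7 -> i12 (ld) tail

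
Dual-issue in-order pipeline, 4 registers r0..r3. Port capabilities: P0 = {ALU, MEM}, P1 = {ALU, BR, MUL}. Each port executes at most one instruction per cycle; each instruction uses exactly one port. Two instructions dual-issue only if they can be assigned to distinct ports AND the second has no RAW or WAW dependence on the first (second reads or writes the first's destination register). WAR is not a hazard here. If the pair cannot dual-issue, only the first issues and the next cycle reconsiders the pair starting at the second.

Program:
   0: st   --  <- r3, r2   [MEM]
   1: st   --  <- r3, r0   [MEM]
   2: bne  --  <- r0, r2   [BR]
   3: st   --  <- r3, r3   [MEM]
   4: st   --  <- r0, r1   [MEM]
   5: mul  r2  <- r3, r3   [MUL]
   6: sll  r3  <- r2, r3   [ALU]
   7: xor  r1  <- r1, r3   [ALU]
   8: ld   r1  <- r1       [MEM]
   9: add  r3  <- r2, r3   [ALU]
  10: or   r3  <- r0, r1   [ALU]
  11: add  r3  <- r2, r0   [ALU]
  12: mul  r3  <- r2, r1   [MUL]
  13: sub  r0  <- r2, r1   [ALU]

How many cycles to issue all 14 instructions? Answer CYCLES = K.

CYCLES = 10

  cy0 -> i0 (st.MEM) no-port MEM/MEM
  cy1 -> i1&i2 (st.MEM bne.BR) dual
  cy2 -> i3 (st.MEM) no-port MEM/MEM
  cy3 -> i4&i5 (st.MEM mul.MUL) dual
  cy4 -> i6 (sll.ALU) RAW r3
  cy5 -> i7 (xor.ALU) RAW+WAW r1
  cy6 -> i8&i9 (ld.MEM add.ALU) dual
  cy7 -> i10 (or.ALU) WAW r3
  cy8 -> i11 (add.ALU) WAW r3
  cy9 -> i12&i13 (mul.MUL sub.ALU) dual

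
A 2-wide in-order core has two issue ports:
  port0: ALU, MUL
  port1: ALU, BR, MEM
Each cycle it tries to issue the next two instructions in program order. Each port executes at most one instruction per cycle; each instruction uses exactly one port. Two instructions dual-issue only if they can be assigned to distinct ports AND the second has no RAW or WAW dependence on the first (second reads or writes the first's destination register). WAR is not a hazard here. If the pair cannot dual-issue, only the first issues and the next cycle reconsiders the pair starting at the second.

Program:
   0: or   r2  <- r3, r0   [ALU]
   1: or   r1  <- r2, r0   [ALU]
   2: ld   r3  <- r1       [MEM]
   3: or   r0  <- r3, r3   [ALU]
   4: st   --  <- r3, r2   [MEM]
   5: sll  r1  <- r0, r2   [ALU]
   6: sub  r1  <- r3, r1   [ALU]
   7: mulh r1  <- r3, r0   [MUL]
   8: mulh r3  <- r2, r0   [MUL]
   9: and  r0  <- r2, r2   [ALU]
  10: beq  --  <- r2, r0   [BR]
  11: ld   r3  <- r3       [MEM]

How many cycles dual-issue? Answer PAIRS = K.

c0: i0 or.ALU  RAW r2
c1: i1 or.ALU  RAW r1
c2: i2 ld.MEM  RAW r3
c3: i3+i4 or.ALU st.MEM  pair
c4: i5 sll.ALU  RAW+WAW r1
c5: i6 sub.ALU  WAW r1
c6: i7 mulh.MUL  no-port MUL/MUL
c7: i8+i9 mulh.MUL and.ALU  pair
c8: i10 beq.BR  no-port BR/MEM
c9: i11 ld.MEM  tail

PAIRS = 2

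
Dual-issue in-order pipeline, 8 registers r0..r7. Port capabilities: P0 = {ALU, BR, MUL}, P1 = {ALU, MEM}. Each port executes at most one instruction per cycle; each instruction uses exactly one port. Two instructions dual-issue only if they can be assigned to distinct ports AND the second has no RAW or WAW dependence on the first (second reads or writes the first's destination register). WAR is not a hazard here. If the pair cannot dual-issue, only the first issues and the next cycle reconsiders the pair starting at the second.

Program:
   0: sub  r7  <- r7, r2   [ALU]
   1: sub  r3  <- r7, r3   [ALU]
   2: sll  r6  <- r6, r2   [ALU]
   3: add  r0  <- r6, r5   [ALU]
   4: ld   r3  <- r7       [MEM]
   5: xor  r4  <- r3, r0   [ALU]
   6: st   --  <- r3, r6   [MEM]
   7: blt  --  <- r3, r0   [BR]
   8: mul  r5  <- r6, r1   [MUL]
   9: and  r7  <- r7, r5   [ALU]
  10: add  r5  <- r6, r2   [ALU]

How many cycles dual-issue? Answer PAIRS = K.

[0] i0  sub  -- RAW r7
[1] i1&i2  sub+sll  -- 2-wide
[2] i3&i4  add+ld  -- 2-wide
[3] i5&i6  xor+st  -- 2-wide
[4] i7  blt  -- no-port BR/MUL
[5] i8  mul  -- RAW r5
[6] i9&i10  and+add  -- 2-wide

PAIRS = 4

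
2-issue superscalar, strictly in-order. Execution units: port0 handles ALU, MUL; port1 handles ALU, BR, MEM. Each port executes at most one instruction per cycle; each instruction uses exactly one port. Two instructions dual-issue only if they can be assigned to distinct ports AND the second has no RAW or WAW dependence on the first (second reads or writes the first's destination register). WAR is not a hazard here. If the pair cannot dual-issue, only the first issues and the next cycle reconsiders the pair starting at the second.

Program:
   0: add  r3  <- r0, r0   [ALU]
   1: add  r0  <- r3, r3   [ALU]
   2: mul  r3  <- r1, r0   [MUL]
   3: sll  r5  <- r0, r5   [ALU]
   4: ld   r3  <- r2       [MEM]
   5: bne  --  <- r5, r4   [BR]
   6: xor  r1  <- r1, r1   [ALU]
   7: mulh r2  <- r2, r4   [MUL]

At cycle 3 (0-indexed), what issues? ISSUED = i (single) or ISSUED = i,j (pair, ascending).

#0 head=0: add i0 RAW r3
#1 head=1: add i1 RAW r0
#2 head=2: mul+sll i2&i3 dual
#3 head=4: ld i4 no-port MEM/BR
#4 head=5: bne+xor i5&i6 dual
#5 head=7: mulh i7 tail

ISSUED = 4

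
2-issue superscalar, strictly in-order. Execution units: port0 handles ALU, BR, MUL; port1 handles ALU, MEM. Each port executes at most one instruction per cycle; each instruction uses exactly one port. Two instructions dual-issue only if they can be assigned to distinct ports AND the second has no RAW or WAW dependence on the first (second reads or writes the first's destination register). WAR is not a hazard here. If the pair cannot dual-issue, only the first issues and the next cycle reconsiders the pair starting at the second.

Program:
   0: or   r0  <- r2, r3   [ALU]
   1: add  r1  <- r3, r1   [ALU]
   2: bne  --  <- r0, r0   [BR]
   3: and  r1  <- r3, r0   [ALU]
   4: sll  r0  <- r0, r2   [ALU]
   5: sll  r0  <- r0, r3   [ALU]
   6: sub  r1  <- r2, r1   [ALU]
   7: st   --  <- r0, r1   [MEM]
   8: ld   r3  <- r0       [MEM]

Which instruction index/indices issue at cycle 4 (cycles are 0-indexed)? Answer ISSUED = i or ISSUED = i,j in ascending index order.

  cy0 -> i0,i1 (or add) pair
  cy1 -> i2,i3 (bne and) pair
  cy2 -> i4 (sll) RAW+WAW r0
  cy3 -> i5,i6 (sll sub) pair
  cy4 -> i7 (st) no-port MEM/MEM
  cy5 -> i8 (ld) tail

ISSUED = 7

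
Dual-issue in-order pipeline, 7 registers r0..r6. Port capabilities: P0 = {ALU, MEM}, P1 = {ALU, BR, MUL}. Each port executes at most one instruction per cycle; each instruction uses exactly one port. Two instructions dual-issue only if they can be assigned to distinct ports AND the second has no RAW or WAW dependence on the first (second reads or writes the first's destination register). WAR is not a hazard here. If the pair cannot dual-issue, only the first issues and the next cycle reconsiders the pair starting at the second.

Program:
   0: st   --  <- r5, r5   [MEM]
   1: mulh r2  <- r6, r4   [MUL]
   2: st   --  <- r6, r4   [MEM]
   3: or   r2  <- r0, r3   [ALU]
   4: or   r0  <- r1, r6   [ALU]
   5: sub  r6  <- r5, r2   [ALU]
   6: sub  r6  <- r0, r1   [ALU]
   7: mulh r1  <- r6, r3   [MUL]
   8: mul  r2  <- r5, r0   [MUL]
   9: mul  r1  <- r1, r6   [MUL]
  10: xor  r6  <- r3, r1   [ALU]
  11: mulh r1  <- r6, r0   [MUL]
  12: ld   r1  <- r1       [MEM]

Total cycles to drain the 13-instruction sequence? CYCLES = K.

c0: i0,i1 st mulh  2-wide
c1: i2,i3 st or  2-wide
c2: i4,i5 or sub  2-wide
c3: i6 sub  RAW r6
c4: i7 mulh  no-port MUL/MUL
c5: i8 mul  no-port MUL/MUL
c6: i9 mul  RAW r1
c7: i10 xor  RAW r6
c8: i11 mulh  RAW+WAW r1
c9: i12 ld  tail

CYCLES = 10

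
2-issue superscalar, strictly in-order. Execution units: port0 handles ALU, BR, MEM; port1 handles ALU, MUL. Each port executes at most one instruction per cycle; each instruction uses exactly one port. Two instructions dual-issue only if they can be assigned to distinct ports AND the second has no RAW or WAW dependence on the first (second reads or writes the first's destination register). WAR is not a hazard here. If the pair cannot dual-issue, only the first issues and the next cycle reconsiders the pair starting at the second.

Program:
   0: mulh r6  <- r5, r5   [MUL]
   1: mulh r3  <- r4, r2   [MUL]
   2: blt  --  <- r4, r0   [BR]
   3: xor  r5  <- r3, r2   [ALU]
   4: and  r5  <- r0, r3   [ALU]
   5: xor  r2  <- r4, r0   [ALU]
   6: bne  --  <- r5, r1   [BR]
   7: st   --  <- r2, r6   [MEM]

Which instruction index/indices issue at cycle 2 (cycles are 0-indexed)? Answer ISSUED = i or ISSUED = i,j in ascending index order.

ISSUED = 3

[0] i0  mulh.MUL  -- no-port MUL/MUL
[1] i1+i2  mulh.MUL+blt.BR  -- pair
[2] i3  xor.ALU  -- WAW r5
[3] i4+i5  and.ALU+xor.ALU  -- pair
[4] i6  bne.BR  -- no-port BR/MEM
[5] i7  st.MEM  -- tail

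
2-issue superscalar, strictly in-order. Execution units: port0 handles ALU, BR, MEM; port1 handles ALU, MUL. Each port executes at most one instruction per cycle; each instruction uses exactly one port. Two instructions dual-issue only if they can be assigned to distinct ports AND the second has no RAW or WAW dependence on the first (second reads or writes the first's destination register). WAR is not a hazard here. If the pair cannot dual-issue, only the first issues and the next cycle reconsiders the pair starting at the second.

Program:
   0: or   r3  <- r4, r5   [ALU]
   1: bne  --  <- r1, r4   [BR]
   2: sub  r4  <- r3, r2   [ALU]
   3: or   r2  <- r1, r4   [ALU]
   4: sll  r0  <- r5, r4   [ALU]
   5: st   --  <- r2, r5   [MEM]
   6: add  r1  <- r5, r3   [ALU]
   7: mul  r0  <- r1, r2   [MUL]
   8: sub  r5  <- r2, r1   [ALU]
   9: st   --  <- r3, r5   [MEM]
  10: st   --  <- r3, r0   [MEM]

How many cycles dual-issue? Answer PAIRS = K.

PAIRS = 4

  cy0 -> i0,i1 (or.ALU/bne.BR) dual
  cy1 -> i2 (sub.ALU) RAW r4
  cy2 -> i3,i4 (or.ALU/sll.ALU) dual
  cy3 -> i5,i6 (st.MEM/add.ALU) dual
  cy4 -> i7,i8 (mul.MUL/sub.ALU) dual
  cy5 -> i9 (st.MEM) no-port MEM/MEM
  cy6 -> i10 (st.MEM) tail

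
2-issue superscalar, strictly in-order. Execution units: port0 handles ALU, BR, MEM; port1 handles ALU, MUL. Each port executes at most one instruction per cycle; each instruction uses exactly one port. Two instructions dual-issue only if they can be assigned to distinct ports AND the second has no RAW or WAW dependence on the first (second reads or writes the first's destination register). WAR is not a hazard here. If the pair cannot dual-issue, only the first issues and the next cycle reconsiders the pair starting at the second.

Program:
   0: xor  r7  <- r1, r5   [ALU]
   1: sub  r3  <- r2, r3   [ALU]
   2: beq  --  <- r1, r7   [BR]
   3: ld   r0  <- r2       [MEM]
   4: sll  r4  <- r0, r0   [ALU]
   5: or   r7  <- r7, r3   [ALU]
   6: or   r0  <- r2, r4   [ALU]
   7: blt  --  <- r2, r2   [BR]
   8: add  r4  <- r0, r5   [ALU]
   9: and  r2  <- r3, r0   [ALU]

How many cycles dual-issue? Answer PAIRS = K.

t=0 i0&i1:xor.ALU;sub.ALU ; pair
t=1 i2:beq.BR ; no-port BR/MEM
t=2 i3:ld.MEM ; RAW r0
t=3 i4&i5:sll.ALU;or.ALU ; pair
t=4 i6&i7:or.ALU;blt.BR ; pair
t=5 i8&i9:add.ALU;and.ALU ; pair

PAIRS = 4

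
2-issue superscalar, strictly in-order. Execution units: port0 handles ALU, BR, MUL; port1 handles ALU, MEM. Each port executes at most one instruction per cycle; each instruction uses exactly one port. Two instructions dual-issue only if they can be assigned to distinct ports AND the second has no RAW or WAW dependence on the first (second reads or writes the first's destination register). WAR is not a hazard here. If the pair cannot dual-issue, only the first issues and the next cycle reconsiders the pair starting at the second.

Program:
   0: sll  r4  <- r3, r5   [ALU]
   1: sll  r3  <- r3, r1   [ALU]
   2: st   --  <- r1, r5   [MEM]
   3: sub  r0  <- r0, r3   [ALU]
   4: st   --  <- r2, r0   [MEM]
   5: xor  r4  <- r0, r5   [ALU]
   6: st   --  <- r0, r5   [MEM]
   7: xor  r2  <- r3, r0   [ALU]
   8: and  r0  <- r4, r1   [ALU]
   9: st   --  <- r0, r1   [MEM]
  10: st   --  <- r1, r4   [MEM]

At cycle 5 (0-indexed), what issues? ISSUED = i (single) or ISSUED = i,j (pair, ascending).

ISSUED = 9

#0 head=0: sll.ALU+sll.ALU i0+i1 2-wide
#1 head=2: st.MEM+sub.ALU i2+i3 2-wide
#2 head=4: st.MEM+xor.ALU i4+i5 2-wide
#3 head=6: st.MEM+xor.ALU i6+i7 2-wide
#4 head=8: and.ALU i8 RAW r0
#5 head=9: st.MEM i9 no-port MEM/MEM
#6 head=10: st.MEM i10 tail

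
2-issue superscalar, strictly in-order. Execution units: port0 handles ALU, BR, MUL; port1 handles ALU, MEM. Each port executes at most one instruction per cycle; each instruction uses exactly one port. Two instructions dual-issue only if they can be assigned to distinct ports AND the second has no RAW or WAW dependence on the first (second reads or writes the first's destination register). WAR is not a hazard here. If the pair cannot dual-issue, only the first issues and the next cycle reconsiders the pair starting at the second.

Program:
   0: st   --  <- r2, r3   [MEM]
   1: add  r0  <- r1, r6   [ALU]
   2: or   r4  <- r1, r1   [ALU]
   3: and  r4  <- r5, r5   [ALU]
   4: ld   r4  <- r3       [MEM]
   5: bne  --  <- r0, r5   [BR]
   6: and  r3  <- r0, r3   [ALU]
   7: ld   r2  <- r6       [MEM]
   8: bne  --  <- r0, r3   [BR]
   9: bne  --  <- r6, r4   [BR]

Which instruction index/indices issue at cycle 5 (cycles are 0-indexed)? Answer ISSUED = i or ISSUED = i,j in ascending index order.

t=0 i0/i1:st add ; 2-wide
t=1 i2:or ; WAW r4
t=2 i3:and ; WAW r4
t=3 i4/i5:ld bne ; 2-wide
t=4 i6/i7:and ld ; 2-wide
t=5 i8:bne ; no-port BR/BR
t=6 i9:bne ; tail

ISSUED = 8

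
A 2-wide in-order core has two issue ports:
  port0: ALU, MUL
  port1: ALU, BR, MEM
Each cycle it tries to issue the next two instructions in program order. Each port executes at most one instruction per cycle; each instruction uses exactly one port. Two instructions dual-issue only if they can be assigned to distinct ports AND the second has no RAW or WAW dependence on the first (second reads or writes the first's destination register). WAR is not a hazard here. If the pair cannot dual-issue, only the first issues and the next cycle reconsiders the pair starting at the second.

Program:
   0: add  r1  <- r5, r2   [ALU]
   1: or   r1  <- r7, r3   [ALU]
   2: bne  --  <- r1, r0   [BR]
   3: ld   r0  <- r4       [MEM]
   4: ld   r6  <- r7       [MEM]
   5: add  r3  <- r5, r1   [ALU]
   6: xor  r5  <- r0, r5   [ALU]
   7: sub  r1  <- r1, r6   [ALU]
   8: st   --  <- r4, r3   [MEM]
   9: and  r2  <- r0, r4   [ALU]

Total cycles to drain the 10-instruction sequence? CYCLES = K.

CYCLES = 7

  cy0 -> i0 (add.ALU) WAW r1
  cy1 -> i1 (or.ALU) RAW r1
  cy2 -> i2 (bne.BR) no-port BR/MEM
  cy3 -> i3 (ld.MEM) no-port MEM/MEM
  cy4 -> i4&i5 (ld.MEM add.ALU) pair
  cy5 -> i6&i7 (xor.ALU sub.ALU) pair
  cy6 -> i8&i9 (st.MEM and.ALU) pair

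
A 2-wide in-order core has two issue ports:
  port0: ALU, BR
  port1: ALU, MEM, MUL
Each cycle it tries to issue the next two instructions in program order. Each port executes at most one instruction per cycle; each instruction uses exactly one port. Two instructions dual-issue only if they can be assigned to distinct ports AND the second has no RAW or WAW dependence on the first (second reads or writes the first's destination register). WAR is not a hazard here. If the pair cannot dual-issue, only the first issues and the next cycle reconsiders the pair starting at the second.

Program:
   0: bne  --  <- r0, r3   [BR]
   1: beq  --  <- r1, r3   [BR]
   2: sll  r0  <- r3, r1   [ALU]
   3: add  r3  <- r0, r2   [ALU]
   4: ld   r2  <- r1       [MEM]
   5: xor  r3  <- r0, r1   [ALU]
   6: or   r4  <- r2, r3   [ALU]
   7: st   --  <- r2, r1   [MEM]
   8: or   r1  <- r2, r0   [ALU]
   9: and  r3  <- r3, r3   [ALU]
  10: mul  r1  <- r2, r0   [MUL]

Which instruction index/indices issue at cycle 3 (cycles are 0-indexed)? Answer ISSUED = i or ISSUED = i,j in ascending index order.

t=0 i0:bne.BR ; no-port BR/BR
t=1 i1+i2:beq.BR sll.ALU ; pair
t=2 i3+i4:add.ALU ld.MEM ; pair
t=3 i5:xor.ALU ; RAW r3
t=4 i6+i7:or.ALU st.MEM ; pair
t=5 i8+i9:or.ALU and.ALU ; pair
t=6 i10:mul.MUL ; tail

ISSUED = 5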